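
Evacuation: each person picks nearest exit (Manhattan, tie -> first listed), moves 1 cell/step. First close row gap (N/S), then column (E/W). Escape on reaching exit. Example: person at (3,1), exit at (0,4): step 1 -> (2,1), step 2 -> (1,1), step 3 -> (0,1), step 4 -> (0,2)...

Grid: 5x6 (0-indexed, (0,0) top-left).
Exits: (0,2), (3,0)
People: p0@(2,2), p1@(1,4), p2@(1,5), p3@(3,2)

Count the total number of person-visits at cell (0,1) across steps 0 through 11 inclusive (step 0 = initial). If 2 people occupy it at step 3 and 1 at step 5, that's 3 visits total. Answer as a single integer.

Step 0: p0@(2,2) p1@(1,4) p2@(1,5) p3@(3,2) -> at (0,1): 0 [-], cum=0
Step 1: p0@(1,2) p1@(0,4) p2@(0,5) p3@(3,1) -> at (0,1): 0 [-], cum=0
Step 2: p0@ESC p1@(0,3) p2@(0,4) p3@ESC -> at (0,1): 0 [-], cum=0
Step 3: p0@ESC p1@ESC p2@(0,3) p3@ESC -> at (0,1): 0 [-], cum=0
Step 4: p0@ESC p1@ESC p2@ESC p3@ESC -> at (0,1): 0 [-], cum=0
Total visits = 0

Answer: 0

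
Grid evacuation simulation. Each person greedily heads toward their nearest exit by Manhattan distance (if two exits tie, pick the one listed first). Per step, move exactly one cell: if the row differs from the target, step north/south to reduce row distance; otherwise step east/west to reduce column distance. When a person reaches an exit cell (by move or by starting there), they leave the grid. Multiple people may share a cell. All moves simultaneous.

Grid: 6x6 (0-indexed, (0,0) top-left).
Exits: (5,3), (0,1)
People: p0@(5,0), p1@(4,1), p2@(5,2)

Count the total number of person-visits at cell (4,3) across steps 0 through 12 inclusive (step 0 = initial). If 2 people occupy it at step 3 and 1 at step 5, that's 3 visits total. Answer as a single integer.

Step 0: p0@(5,0) p1@(4,1) p2@(5,2) -> at (4,3): 0 [-], cum=0
Step 1: p0@(5,1) p1@(5,1) p2@ESC -> at (4,3): 0 [-], cum=0
Step 2: p0@(5,2) p1@(5,2) p2@ESC -> at (4,3): 0 [-], cum=0
Step 3: p0@ESC p1@ESC p2@ESC -> at (4,3): 0 [-], cum=0
Total visits = 0

Answer: 0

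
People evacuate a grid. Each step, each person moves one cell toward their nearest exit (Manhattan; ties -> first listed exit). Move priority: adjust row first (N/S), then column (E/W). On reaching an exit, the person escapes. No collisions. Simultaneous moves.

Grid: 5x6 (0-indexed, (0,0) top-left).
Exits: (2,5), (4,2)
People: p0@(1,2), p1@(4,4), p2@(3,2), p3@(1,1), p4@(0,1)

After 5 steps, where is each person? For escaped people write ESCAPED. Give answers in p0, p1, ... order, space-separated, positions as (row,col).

Step 1: p0:(1,2)->(2,2) | p1:(4,4)->(4,3) | p2:(3,2)->(4,2)->EXIT | p3:(1,1)->(2,1) | p4:(0,1)->(1,1)
Step 2: p0:(2,2)->(3,2) | p1:(4,3)->(4,2)->EXIT | p2:escaped | p3:(2,1)->(3,1) | p4:(1,1)->(2,1)
Step 3: p0:(3,2)->(4,2)->EXIT | p1:escaped | p2:escaped | p3:(3,1)->(4,1) | p4:(2,1)->(3,1)
Step 4: p0:escaped | p1:escaped | p2:escaped | p3:(4,1)->(4,2)->EXIT | p4:(3,1)->(4,1)
Step 5: p0:escaped | p1:escaped | p2:escaped | p3:escaped | p4:(4,1)->(4,2)->EXIT

ESCAPED ESCAPED ESCAPED ESCAPED ESCAPED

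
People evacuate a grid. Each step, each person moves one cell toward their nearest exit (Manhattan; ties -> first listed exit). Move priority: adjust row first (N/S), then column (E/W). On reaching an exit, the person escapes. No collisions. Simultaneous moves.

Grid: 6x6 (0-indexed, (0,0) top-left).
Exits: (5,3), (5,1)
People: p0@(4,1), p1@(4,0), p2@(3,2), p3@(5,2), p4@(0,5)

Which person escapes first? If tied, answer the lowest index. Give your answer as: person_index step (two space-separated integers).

Answer: 0 1

Derivation:
Step 1: p0:(4,1)->(5,1)->EXIT | p1:(4,0)->(5,0) | p2:(3,2)->(4,2) | p3:(5,2)->(5,3)->EXIT | p4:(0,5)->(1,5)
Step 2: p0:escaped | p1:(5,0)->(5,1)->EXIT | p2:(4,2)->(5,2) | p3:escaped | p4:(1,5)->(2,5)
Step 3: p0:escaped | p1:escaped | p2:(5,2)->(5,3)->EXIT | p3:escaped | p4:(2,5)->(3,5)
Step 4: p0:escaped | p1:escaped | p2:escaped | p3:escaped | p4:(3,5)->(4,5)
Step 5: p0:escaped | p1:escaped | p2:escaped | p3:escaped | p4:(4,5)->(5,5)
Step 6: p0:escaped | p1:escaped | p2:escaped | p3:escaped | p4:(5,5)->(5,4)
Step 7: p0:escaped | p1:escaped | p2:escaped | p3:escaped | p4:(5,4)->(5,3)->EXIT
Exit steps: [1, 2, 3, 1, 7]
First to escape: p0 at step 1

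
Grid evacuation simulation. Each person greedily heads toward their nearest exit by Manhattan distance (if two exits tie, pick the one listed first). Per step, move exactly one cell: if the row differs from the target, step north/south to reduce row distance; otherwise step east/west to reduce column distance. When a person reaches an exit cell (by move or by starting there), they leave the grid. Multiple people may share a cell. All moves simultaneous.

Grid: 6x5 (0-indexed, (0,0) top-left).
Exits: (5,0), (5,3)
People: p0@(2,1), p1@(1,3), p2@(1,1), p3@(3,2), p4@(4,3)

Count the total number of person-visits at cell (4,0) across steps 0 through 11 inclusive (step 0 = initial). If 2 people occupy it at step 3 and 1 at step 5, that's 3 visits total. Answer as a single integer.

Step 0: p0@(2,1) p1@(1,3) p2@(1,1) p3@(3,2) p4@(4,3) -> at (4,0): 0 [-], cum=0
Step 1: p0@(3,1) p1@(2,3) p2@(2,1) p3@(4,2) p4@ESC -> at (4,0): 0 [-], cum=0
Step 2: p0@(4,1) p1@(3,3) p2@(3,1) p3@(5,2) p4@ESC -> at (4,0): 0 [-], cum=0
Step 3: p0@(5,1) p1@(4,3) p2@(4,1) p3@ESC p4@ESC -> at (4,0): 0 [-], cum=0
Step 4: p0@ESC p1@ESC p2@(5,1) p3@ESC p4@ESC -> at (4,0): 0 [-], cum=0
Step 5: p0@ESC p1@ESC p2@ESC p3@ESC p4@ESC -> at (4,0): 0 [-], cum=0
Total visits = 0

Answer: 0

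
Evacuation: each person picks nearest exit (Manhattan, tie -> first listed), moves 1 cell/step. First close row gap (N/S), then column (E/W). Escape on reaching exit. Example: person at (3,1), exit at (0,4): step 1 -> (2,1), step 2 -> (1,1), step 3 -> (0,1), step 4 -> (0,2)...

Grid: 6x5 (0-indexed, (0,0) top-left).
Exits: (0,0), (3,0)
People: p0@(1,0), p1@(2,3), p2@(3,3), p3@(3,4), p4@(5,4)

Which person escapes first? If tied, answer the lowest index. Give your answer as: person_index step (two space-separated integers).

Step 1: p0:(1,0)->(0,0)->EXIT | p1:(2,3)->(3,3) | p2:(3,3)->(3,2) | p3:(3,4)->(3,3) | p4:(5,4)->(4,4)
Step 2: p0:escaped | p1:(3,3)->(3,2) | p2:(3,2)->(3,1) | p3:(3,3)->(3,2) | p4:(4,4)->(3,4)
Step 3: p0:escaped | p1:(3,2)->(3,1) | p2:(3,1)->(3,0)->EXIT | p3:(3,2)->(3,1) | p4:(3,4)->(3,3)
Step 4: p0:escaped | p1:(3,1)->(3,0)->EXIT | p2:escaped | p3:(3,1)->(3,0)->EXIT | p4:(3,3)->(3,2)
Step 5: p0:escaped | p1:escaped | p2:escaped | p3:escaped | p4:(3,2)->(3,1)
Step 6: p0:escaped | p1:escaped | p2:escaped | p3:escaped | p4:(3,1)->(3,0)->EXIT
Exit steps: [1, 4, 3, 4, 6]
First to escape: p0 at step 1

Answer: 0 1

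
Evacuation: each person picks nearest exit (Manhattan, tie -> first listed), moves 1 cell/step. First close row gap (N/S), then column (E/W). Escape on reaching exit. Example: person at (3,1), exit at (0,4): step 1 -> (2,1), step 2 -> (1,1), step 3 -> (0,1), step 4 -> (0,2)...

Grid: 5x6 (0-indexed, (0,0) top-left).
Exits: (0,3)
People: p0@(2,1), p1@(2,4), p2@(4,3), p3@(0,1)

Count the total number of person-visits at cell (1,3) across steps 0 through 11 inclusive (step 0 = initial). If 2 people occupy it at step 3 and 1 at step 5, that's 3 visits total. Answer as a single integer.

Step 0: p0@(2,1) p1@(2,4) p2@(4,3) p3@(0,1) -> at (1,3): 0 [-], cum=0
Step 1: p0@(1,1) p1@(1,4) p2@(3,3) p3@(0,2) -> at (1,3): 0 [-], cum=0
Step 2: p0@(0,1) p1@(0,4) p2@(2,3) p3@ESC -> at (1,3): 0 [-], cum=0
Step 3: p0@(0,2) p1@ESC p2@(1,3) p3@ESC -> at (1,3): 1 [p2], cum=1
Step 4: p0@ESC p1@ESC p2@ESC p3@ESC -> at (1,3): 0 [-], cum=1
Total visits = 1

Answer: 1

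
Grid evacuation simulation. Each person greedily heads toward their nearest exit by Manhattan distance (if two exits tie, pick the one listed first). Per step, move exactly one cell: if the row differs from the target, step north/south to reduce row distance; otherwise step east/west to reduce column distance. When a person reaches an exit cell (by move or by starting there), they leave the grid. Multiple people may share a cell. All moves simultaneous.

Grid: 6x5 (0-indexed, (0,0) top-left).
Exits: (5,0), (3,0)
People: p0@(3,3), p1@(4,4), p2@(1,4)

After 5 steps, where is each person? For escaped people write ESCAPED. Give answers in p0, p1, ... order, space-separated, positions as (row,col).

Step 1: p0:(3,3)->(3,2) | p1:(4,4)->(5,4) | p2:(1,4)->(2,4)
Step 2: p0:(3,2)->(3,1) | p1:(5,4)->(5,3) | p2:(2,4)->(3,4)
Step 3: p0:(3,1)->(3,0)->EXIT | p1:(5,3)->(5,2) | p2:(3,4)->(3,3)
Step 4: p0:escaped | p1:(5,2)->(5,1) | p2:(3,3)->(3,2)
Step 5: p0:escaped | p1:(5,1)->(5,0)->EXIT | p2:(3,2)->(3,1)

ESCAPED ESCAPED (3,1)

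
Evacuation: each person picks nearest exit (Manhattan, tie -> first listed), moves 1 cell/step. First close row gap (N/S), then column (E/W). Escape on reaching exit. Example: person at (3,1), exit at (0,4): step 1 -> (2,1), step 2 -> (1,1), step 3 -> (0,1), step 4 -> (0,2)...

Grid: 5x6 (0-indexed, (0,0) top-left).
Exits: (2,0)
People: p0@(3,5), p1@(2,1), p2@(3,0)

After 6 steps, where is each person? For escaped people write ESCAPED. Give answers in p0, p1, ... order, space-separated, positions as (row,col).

Step 1: p0:(3,5)->(2,5) | p1:(2,1)->(2,0)->EXIT | p2:(3,0)->(2,0)->EXIT
Step 2: p0:(2,5)->(2,4) | p1:escaped | p2:escaped
Step 3: p0:(2,4)->(2,3) | p1:escaped | p2:escaped
Step 4: p0:(2,3)->(2,2) | p1:escaped | p2:escaped
Step 5: p0:(2,2)->(2,1) | p1:escaped | p2:escaped
Step 6: p0:(2,1)->(2,0)->EXIT | p1:escaped | p2:escaped

ESCAPED ESCAPED ESCAPED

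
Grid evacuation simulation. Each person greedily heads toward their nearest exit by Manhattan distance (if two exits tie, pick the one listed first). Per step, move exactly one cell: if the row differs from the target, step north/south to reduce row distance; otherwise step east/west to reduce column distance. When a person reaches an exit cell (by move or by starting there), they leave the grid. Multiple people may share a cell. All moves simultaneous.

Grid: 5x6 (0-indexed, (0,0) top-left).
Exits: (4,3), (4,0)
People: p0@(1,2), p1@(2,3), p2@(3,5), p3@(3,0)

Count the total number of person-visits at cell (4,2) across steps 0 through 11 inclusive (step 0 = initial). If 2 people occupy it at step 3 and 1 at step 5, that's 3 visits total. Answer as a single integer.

Answer: 1

Derivation:
Step 0: p0@(1,2) p1@(2,3) p2@(3,5) p3@(3,0) -> at (4,2): 0 [-], cum=0
Step 1: p0@(2,2) p1@(3,3) p2@(4,5) p3@ESC -> at (4,2): 0 [-], cum=0
Step 2: p0@(3,2) p1@ESC p2@(4,4) p3@ESC -> at (4,2): 0 [-], cum=0
Step 3: p0@(4,2) p1@ESC p2@ESC p3@ESC -> at (4,2): 1 [p0], cum=1
Step 4: p0@ESC p1@ESC p2@ESC p3@ESC -> at (4,2): 0 [-], cum=1
Total visits = 1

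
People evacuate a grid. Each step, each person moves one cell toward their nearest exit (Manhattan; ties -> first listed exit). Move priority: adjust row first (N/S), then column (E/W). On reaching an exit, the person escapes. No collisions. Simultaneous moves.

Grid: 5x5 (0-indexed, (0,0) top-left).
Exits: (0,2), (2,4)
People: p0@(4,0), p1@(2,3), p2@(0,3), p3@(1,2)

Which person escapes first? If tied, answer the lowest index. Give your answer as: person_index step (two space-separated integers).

Step 1: p0:(4,0)->(3,0) | p1:(2,3)->(2,4)->EXIT | p2:(0,3)->(0,2)->EXIT | p3:(1,2)->(0,2)->EXIT
Step 2: p0:(3,0)->(2,0) | p1:escaped | p2:escaped | p3:escaped
Step 3: p0:(2,0)->(1,0) | p1:escaped | p2:escaped | p3:escaped
Step 4: p0:(1,0)->(0,0) | p1:escaped | p2:escaped | p3:escaped
Step 5: p0:(0,0)->(0,1) | p1:escaped | p2:escaped | p3:escaped
Step 6: p0:(0,1)->(0,2)->EXIT | p1:escaped | p2:escaped | p3:escaped
Exit steps: [6, 1, 1, 1]
First to escape: p1 at step 1

Answer: 1 1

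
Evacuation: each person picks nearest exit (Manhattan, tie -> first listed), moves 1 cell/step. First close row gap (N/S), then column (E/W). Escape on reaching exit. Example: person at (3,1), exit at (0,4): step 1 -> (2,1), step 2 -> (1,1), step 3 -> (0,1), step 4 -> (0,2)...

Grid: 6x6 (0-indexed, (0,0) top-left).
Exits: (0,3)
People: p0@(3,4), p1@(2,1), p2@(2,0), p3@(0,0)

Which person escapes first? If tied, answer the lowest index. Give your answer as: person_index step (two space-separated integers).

Answer: 3 3

Derivation:
Step 1: p0:(3,4)->(2,4) | p1:(2,1)->(1,1) | p2:(2,0)->(1,0) | p3:(0,0)->(0,1)
Step 2: p0:(2,4)->(1,4) | p1:(1,1)->(0,1) | p2:(1,0)->(0,0) | p3:(0,1)->(0,2)
Step 3: p0:(1,4)->(0,4) | p1:(0,1)->(0,2) | p2:(0,0)->(0,1) | p3:(0,2)->(0,3)->EXIT
Step 4: p0:(0,4)->(0,3)->EXIT | p1:(0,2)->(0,3)->EXIT | p2:(0,1)->(0,2) | p3:escaped
Step 5: p0:escaped | p1:escaped | p2:(0,2)->(0,3)->EXIT | p3:escaped
Exit steps: [4, 4, 5, 3]
First to escape: p3 at step 3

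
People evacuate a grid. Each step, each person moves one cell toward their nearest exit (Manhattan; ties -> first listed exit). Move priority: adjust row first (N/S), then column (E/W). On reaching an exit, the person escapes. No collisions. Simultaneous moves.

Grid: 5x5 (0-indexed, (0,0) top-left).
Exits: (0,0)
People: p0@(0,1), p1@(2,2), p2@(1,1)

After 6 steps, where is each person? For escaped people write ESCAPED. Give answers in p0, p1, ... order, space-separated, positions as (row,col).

Step 1: p0:(0,1)->(0,0)->EXIT | p1:(2,2)->(1,2) | p2:(1,1)->(0,1)
Step 2: p0:escaped | p1:(1,2)->(0,2) | p2:(0,1)->(0,0)->EXIT
Step 3: p0:escaped | p1:(0,2)->(0,1) | p2:escaped
Step 4: p0:escaped | p1:(0,1)->(0,0)->EXIT | p2:escaped

ESCAPED ESCAPED ESCAPED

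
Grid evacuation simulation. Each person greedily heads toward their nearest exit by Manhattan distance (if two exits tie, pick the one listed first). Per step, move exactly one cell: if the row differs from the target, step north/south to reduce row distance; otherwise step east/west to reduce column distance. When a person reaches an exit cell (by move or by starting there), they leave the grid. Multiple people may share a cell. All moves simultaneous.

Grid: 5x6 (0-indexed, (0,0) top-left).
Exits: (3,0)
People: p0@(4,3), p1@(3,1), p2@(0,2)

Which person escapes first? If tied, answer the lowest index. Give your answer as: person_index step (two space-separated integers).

Step 1: p0:(4,3)->(3,3) | p1:(3,1)->(3,0)->EXIT | p2:(0,2)->(1,2)
Step 2: p0:(3,3)->(3,2) | p1:escaped | p2:(1,2)->(2,2)
Step 3: p0:(3,2)->(3,1) | p1:escaped | p2:(2,2)->(3,2)
Step 4: p0:(3,1)->(3,0)->EXIT | p1:escaped | p2:(3,2)->(3,1)
Step 5: p0:escaped | p1:escaped | p2:(3,1)->(3,0)->EXIT
Exit steps: [4, 1, 5]
First to escape: p1 at step 1

Answer: 1 1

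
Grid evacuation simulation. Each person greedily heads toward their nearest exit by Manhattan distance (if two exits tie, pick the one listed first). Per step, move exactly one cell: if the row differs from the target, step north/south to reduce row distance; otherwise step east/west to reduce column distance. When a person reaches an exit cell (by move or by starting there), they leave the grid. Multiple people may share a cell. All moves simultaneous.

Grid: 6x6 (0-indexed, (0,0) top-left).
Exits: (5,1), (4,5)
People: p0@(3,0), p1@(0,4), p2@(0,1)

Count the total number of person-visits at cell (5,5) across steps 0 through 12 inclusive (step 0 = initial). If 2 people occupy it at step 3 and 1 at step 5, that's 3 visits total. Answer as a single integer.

Step 0: p0@(3,0) p1@(0,4) p2@(0,1) -> at (5,5): 0 [-], cum=0
Step 1: p0@(4,0) p1@(1,4) p2@(1,1) -> at (5,5): 0 [-], cum=0
Step 2: p0@(5,0) p1@(2,4) p2@(2,1) -> at (5,5): 0 [-], cum=0
Step 3: p0@ESC p1@(3,4) p2@(3,1) -> at (5,5): 0 [-], cum=0
Step 4: p0@ESC p1@(4,4) p2@(4,1) -> at (5,5): 0 [-], cum=0
Step 5: p0@ESC p1@ESC p2@ESC -> at (5,5): 0 [-], cum=0
Total visits = 0

Answer: 0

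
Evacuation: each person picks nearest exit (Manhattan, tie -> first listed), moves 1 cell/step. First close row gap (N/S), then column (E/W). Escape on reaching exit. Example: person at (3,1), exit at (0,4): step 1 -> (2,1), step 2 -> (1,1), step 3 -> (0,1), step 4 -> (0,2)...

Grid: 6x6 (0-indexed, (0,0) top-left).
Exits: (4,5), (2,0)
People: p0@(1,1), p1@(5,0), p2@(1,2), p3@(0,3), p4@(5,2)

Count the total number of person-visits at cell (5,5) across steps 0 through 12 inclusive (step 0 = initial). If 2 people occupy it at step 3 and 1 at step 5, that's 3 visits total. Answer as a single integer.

Step 0: p0@(1,1) p1@(5,0) p2@(1,2) p3@(0,3) p4@(5,2) -> at (5,5): 0 [-], cum=0
Step 1: p0@(2,1) p1@(4,0) p2@(2,2) p3@(1,3) p4@(4,2) -> at (5,5): 0 [-], cum=0
Step 2: p0@ESC p1@(3,0) p2@(2,1) p3@(2,3) p4@(4,3) -> at (5,5): 0 [-], cum=0
Step 3: p0@ESC p1@ESC p2@ESC p3@(2,2) p4@(4,4) -> at (5,5): 0 [-], cum=0
Step 4: p0@ESC p1@ESC p2@ESC p3@(2,1) p4@ESC -> at (5,5): 0 [-], cum=0
Step 5: p0@ESC p1@ESC p2@ESC p3@ESC p4@ESC -> at (5,5): 0 [-], cum=0
Total visits = 0

Answer: 0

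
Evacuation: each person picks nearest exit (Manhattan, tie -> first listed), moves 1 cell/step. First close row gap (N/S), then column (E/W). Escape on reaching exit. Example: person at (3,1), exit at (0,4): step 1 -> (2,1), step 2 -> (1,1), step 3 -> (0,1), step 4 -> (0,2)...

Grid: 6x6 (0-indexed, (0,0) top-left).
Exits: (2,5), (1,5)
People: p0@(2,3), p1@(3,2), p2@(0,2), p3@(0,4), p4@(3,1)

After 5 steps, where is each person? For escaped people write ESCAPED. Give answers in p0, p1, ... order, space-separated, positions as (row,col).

Step 1: p0:(2,3)->(2,4) | p1:(3,2)->(2,2) | p2:(0,2)->(1,2) | p3:(0,4)->(1,4) | p4:(3,1)->(2,1)
Step 2: p0:(2,4)->(2,5)->EXIT | p1:(2,2)->(2,3) | p2:(1,2)->(1,3) | p3:(1,4)->(1,5)->EXIT | p4:(2,1)->(2,2)
Step 3: p0:escaped | p1:(2,3)->(2,4) | p2:(1,3)->(1,4) | p3:escaped | p4:(2,2)->(2,3)
Step 4: p0:escaped | p1:(2,4)->(2,5)->EXIT | p2:(1,4)->(1,5)->EXIT | p3:escaped | p4:(2,3)->(2,4)
Step 5: p0:escaped | p1:escaped | p2:escaped | p3:escaped | p4:(2,4)->(2,5)->EXIT

ESCAPED ESCAPED ESCAPED ESCAPED ESCAPED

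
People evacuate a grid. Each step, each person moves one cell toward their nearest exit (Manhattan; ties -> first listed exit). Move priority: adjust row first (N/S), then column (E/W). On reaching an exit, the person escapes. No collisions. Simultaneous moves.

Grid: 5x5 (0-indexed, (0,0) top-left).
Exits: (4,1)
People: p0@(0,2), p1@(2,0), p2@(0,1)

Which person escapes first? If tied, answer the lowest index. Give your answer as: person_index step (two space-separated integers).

Step 1: p0:(0,2)->(1,2) | p1:(2,0)->(3,0) | p2:(0,1)->(1,1)
Step 2: p0:(1,2)->(2,2) | p1:(3,0)->(4,0) | p2:(1,1)->(2,1)
Step 3: p0:(2,2)->(3,2) | p1:(4,0)->(4,1)->EXIT | p2:(2,1)->(3,1)
Step 4: p0:(3,2)->(4,2) | p1:escaped | p2:(3,1)->(4,1)->EXIT
Step 5: p0:(4,2)->(4,1)->EXIT | p1:escaped | p2:escaped
Exit steps: [5, 3, 4]
First to escape: p1 at step 3

Answer: 1 3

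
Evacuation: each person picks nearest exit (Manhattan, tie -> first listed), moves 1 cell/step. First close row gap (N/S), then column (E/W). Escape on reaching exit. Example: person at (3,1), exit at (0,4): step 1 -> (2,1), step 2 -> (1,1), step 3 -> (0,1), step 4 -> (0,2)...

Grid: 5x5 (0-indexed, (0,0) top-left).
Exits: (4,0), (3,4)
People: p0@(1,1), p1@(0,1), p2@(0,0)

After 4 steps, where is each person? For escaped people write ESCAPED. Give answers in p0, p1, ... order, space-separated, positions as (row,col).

Step 1: p0:(1,1)->(2,1) | p1:(0,1)->(1,1) | p2:(0,0)->(1,0)
Step 2: p0:(2,1)->(3,1) | p1:(1,1)->(2,1) | p2:(1,0)->(2,0)
Step 3: p0:(3,1)->(4,1) | p1:(2,1)->(3,1) | p2:(2,0)->(3,0)
Step 4: p0:(4,1)->(4,0)->EXIT | p1:(3,1)->(4,1) | p2:(3,0)->(4,0)->EXIT

ESCAPED (4,1) ESCAPED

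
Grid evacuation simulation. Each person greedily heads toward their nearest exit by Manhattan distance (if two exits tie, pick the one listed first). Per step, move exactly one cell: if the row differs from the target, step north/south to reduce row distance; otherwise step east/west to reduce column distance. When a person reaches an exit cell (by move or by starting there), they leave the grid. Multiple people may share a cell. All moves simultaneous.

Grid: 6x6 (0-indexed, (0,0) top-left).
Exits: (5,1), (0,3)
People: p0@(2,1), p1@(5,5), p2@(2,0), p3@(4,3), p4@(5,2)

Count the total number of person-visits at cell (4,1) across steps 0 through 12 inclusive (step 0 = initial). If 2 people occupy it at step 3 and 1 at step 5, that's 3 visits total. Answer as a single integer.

Answer: 1

Derivation:
Step 0: p0@(2,1) p1@(5,5) p2@(2,0) p3@(4,3) p4@(5,2) -> at (4,1): 0 [-], cum=0
Step 1: p0@(3,1) p1@(5,4) p2@(3,0) p3@(5,3) p4@ESC -> at (4,1): 0 [-], cum=0
Step 2: p0@(4,1) p1@(5,3) p2@(4,0) p3@(5,2) p4@ESC -> at (4,1): 1 [p0], cum=1
Step 3: p0@ESC p1@(5,2) p2@(5,0) p3@ESC p4@ESC -> at (4,1): 0 [-], cum=1
Step 4: p0@ESC p1@ESC p2@ESC p3@ESC p4@ESC -> at (4,1): 0 [-], cum=1
Total visits = 1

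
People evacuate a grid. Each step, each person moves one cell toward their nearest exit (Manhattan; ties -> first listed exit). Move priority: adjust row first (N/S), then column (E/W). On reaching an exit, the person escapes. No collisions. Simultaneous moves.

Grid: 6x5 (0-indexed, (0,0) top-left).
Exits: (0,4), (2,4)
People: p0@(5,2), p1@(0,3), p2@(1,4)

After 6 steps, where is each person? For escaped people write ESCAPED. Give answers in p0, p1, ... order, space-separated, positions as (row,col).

Step 1: p0:(5,2)->(4,2) | p1:(0,3)->(0,4)->EXIT | p2:(1,4)->(0,4)->EXIT
Step 2: p0:(4,2)->(3,2) | p1:escaped | p2:escaped
Step 3: p0:(3,2)->(2,2) | p1:escaped | p2:escaped
Step 4: p0:(2,2)->(2,3) | p1:escaped | p2:escaped
Step 5: p0:(2,3)->(2,4)->EXIT | p1:escaped | p2:escaped

ESCAPED ESCAPED ESCAPED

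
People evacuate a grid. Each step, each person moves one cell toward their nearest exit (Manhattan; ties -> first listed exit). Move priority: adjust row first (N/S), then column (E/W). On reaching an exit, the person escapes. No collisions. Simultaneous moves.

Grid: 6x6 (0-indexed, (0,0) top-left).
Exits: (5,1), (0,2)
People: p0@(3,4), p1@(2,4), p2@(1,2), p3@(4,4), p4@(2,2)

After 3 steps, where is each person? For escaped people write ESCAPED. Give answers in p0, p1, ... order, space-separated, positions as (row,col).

Step 1: p0:(3,4)->(4,4) | p1:(2,4)->(1,4) | p2:(1,2)->(0,2)->EXIT | p3:(4,4)->(5,4) | p4:(2,2)->(1,2)
Step 2: p0:(4,4)->(5,4) | p1:(1,4)->(0,4) | p2:escaped | p3:(5,4)->(5,3) | p4:(1,2)->(0,2)->EXIT
Step 3: p0:(5,4)->(5,3) | p1:(0,4)->(0,3) | p2:escaped | p3:(5,3)->(5,2) | p4:escaped

(5,3) (0,3) ESCAPED (5,2) ESCAPED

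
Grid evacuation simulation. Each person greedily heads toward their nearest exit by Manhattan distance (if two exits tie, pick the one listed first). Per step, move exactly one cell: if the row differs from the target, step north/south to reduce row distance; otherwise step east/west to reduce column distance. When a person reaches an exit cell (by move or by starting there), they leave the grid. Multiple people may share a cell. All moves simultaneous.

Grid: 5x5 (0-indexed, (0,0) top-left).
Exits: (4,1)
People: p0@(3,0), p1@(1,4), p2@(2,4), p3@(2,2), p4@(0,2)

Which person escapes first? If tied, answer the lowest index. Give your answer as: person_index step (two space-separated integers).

Answer: 0 2

Derivation:
Step 1: p0:(3,0)->(4,0) | p1:(1,4)->(2,4) | p2:(2,4)->(3,4) | p3:(2,2)->(3,2) | p4:(0,2)->(1,2)
Step 2: p0:(4,0)->(4,1)->EXIT | p1:(2,4)->(3,4) | p2:(3,4)->(4,4) | p3:(3,2)->(4,2) | p4:(1,2)->(2,2)
Step 3: p0:escaped | p1:(3,4)->(4,4) | p2:(4,4)->(4,3) | p3:(4,2)->(4,1)->EXIT | p4:(2,2)->(3,2)
Step 4: p0:escaped | p1:(4,4)->(4,3) | p2:(4,3)->(4,2) | p3:escaped | p4:(3,2)->(4,2)
Step 5: p0:escaped | p1:(4,3)->(4,2) | p2:(4,2)->(4,1)->EXIT | p3:escaped | p4:(4,2)->(4,1)->EXIT
Step 6: p0:escaped | p1:(4,2)->(4,1)->EXIT | p2:escaped | p3:escaped | p4:escaped
Exit steps: [2, 6, 5, 3, 5]
First to escape: p0 at step 2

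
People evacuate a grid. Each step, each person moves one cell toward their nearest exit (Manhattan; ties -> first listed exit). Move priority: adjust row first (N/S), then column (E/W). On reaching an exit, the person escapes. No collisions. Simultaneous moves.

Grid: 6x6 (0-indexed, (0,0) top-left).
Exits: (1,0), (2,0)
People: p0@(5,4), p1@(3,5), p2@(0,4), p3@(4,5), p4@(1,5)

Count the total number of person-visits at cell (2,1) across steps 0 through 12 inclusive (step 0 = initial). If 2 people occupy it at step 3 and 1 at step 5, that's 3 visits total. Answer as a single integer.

Step 0: p0@(5,4) p1@(3,5) p2@(0,4) p3@(4,5) p4@(1,5) -> at (2,1): 0 [-], cum=0
Step 1: p0@(4,4) p1@(2,5) p2@(1,4) p3@(3,5) p4@(1,4) -> at (2,1): 0 [-], cum=0
Step 2: p0@(3,4) p1@(2,4) p2@(1,3) p3@(2,5) p4@(1,3) -> at (2,1): 0 [-], cum=0
Step 3: p0@(2,4) p1@(2,3) p2@(1,2) p3@(2,4) p4@(1,2) -> at (2,1): 0 [-], cum=0
Step 4: p0@(2,3) p1@(2,2) p2@(1,1) p3@(2,3) p4@(1,1) -> at (2,1): 0 [-], cum=0
Step 5: p0@(2,2) p1@(2,1) p2@ESC p3@(2,2) p4@ESC -> at (2,1): 1 [p1], cum=1
Step 6: p0@(2,1) p1@ESC p2@ESC p3@(2,1) p4@ESC -> at (2,1): 2 [p0,p3], cum=3
Step 7: p0@ESC p1@ESC p2@ESC p3@ESC p4@ESC -> at (2,1): 0 [-], cum=3
Total visits = 3

Answer: 3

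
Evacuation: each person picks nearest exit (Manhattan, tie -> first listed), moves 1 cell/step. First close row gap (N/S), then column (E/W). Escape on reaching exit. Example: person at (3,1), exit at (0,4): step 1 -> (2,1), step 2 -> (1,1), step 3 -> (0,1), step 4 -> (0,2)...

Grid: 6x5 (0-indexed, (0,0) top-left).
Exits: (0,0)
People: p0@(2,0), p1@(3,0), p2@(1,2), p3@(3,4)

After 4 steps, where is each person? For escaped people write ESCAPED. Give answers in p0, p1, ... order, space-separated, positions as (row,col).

Step 1: p0:(2,0)->(1,0) | p1:(3,0)->(2,0) | p2:(1,2)->(0,2) | p3:(3,4)->(2,4)
Step 2: p0:(1,0)->(0,0)->EXIT | p1:(2,0)->(1,0) | p2:(0,2)->(0,1) | p3:(2,4)->(1,4)
Step 3: p0:escaped | p1:(1,0)->(0,0)->EXIT | p2:(0,1)->(0,0)->EXIT | p3:(1,4)->(0,4)
Step 4: p0:escaped | p1:escaped | p2:escaped | p3:(0,4)->(0,3)

ESCAPED ESCAPED ESCAPED (0,3)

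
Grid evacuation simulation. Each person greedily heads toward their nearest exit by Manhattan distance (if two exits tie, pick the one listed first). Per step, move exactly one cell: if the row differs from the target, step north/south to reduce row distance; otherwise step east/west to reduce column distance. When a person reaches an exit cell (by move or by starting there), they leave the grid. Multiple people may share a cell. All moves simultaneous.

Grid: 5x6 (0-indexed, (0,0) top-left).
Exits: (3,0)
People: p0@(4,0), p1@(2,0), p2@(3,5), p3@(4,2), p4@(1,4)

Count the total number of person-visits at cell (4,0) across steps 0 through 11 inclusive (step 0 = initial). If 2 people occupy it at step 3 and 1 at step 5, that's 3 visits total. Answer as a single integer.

Answer: 1

Derivation:
Step 0: p0@(4,0) p1@(2,0) p2@(3,5) p3@(4,2) p4@(1,4) -> at (4,0): 1 [p0], cum=1
Step 1: p0@ESC p1@ESC p2@(3,4) p3@(3,2) p4@(2,4) -> at (4,0): 0 [-], cum=1
Step 2: p0@ESC p1@ESC p2@(3,3) p3@(3,1) p4@(3,4) -> at (4,0): 0 [-], cum=1
Step 3: p0@ESC p1@ESC p2@(3,2) p3@ESC p4@(3,3) -> at (4,0): 0 [-], cum=1
Step 4: p0@ESC p1@ESC p2@(3,1) p3@ESC p4@(3,2) -> at (4,0): 0 [-], cum=1
Step 5: p0@ESC p1@ESC p2@ESC p3@ESC p4@(3,1) -> at (4,0): 0 [-], cum=1
Step 6: p0@ESC p1@ESC p2@ESC p3@ESC p4@ESC -> at (4,0): 0 [-], cum=1
Total visits = 1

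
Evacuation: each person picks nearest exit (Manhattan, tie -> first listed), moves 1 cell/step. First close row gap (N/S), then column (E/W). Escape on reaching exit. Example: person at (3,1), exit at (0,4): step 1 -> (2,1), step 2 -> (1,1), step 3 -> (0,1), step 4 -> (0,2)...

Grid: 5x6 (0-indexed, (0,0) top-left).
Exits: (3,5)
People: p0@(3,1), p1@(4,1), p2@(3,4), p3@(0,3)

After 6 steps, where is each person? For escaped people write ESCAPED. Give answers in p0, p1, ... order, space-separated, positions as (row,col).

Step 1: p0:(3,1)->(3,2) | p1:(4,1)->(3,1) | p2:(3,4)->(3,5)->EXIT | p3:(0,3)->(1,3)
Step 2: p0:(3,2)->(3,3) | p1:(3,1)->(3,2) | p2:escaped | p3:(1,3)->(2,3)
Step 3: p0:(3,3)->(3,4) | p1:(3,2)->(3,3) | p2:escaped | p3:(2,3)->(3,3)
Step 4: p0:(3,4)->(3,5)->EXIT | p1:(3,3)->(3,4) | p2:escaped | p3:(3,3)->(3,4)
Step 5: p0:escaped | p1:(3,4)->(3,5)->EXIT | p2:escaped | p3:(3,4)->(3,5)->EXIT

ESCAPED ESCAPED ESCAPED ESCAPED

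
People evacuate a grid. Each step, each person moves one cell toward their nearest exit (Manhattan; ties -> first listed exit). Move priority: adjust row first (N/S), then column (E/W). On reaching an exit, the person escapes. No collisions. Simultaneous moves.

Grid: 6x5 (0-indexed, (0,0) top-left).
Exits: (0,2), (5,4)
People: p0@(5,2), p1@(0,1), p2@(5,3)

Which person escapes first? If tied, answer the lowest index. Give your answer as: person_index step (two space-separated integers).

Step 1: p0:(5,2)->(5,3) | p1:(0,1)->(0,2)->EXIT | p2:(5,3)->(5,4)->EXIT
Step 2: p0:(5,3)->(5,4)->EXIT | p1:escaped | p2:escaped
Exit steps: [2, 1, 1]
First to escape: p1 at step 1

Answer: 1 1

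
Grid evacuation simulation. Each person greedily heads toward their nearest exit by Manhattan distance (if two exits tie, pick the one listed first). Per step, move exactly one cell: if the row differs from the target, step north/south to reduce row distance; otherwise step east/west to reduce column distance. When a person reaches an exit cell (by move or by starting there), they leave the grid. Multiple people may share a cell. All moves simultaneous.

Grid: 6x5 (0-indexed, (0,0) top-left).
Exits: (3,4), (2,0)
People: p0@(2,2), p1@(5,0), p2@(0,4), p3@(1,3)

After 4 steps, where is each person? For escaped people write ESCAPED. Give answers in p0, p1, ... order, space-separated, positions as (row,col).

Step 1: p0:(2,2)->(2,1) | p1:(5,0)->(4,0) | p2:(0,4)->(1,4) | p3:(1,3)->(2,3)
Step 2: p0:(2,1)->(2,0)->EXIT | p1:(4,0)->(3,0) | p2:(1,4)->(2,4) | p3:(2,3)->(3,3)
Step 3: p0:escaped | p1:(3,0)->(2,0)->EXIT | p2:(2,4)->(3,4)->EXIT | p3:(3,3)->(3,4)->EXIT

ESCAPED ESCAPED ESCAPED ESCAPED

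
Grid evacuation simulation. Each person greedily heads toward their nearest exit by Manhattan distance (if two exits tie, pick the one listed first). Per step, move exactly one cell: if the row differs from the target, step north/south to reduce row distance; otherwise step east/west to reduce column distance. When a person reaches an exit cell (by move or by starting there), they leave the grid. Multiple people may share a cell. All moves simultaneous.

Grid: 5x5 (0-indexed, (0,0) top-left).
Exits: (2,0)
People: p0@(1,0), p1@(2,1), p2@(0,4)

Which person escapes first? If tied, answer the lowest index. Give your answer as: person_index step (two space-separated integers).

Answer: 0 1

Derivation:
Step 1: p0:(1,0)->(2,0)->EXIT | p1:(2,1)->(2,0)->EXIT | p2:(0,4)->(1,4)
Step 2: p0:escaped | p1:escaped | p2:(1,4)->(2,4)
Step 3: p0:escaped | p1:escaped | p2:(2,4)->(2,3)
Step 4: p0:escaped | p1:escaped | p2:(2,3)->(2,2)
Step 5: p0:escaped | p1:escaped | p2:(2,2)->(2,1)
Step 6: p0:escaped | p1:escaped | p2:(2,1)->(2,0)->EXIT
Exit steps: [1, 1, 6]
First to escape: p0 at step 1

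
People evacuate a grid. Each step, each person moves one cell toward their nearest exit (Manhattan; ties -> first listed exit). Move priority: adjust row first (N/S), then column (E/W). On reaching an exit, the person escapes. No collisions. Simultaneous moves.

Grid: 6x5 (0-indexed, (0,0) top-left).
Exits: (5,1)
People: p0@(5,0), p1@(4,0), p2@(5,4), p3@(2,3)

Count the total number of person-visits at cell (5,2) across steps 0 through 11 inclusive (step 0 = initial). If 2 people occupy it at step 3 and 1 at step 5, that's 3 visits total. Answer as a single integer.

Step 0: p0@(5,0) p1@(4,0) p2@(5,4) p3@(2,3) -> at (5,2): 0 [-], cum=0
Step 1: p0@ESC p1@(5,0) p2@(5,3) p3@(3,3) -> at (5,2): 0 [-], cum=0
Step 2: p0@ESC p1@ESC p2@(5,2) p3@(4,3) -> at (5,2): 1 [p2], cum=1
Step 3: p0@ESC p1@ESC p2@ESC p3@(5,3) -> at (5,2): 0 [-], cum=1
Step 4: p0@ESC p1@ESC p2@ESC p3@(5,2) -> at (5,2): 1 [p3], cum=2
Step 5: p0@ESC p1@ESC p2@ESC p3@ESC -> at (5,2): 0 [-], cum=2
Total visits = 2

Answer: 2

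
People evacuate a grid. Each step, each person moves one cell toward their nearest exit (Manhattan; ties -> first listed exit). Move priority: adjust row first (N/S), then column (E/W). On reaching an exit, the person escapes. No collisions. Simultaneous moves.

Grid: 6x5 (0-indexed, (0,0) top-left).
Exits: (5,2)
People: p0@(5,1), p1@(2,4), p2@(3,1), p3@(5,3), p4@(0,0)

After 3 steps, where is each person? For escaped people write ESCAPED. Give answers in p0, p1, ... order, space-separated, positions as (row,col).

Step 1: p0:(5,1)->(5,2)->EXIT | p1:(2,4)->(3,4) | p2:(3,1)->(4,1) | p3:(5,3)->(5,2)->EXIT | p4:(0,0)->(1,0)
Step 2: p0:escaped | p1:(3,4)->(4,4) | p2:(4,1)->(5,1) | p3:escaped | p4:(1,0)->(2,0)
Step 3: p0:escaped | p1:(4,4)->(5,4) | p2:(5,1)->(5,2)->EXIT | p3:escaped | p4:(2,0)->(3,0)

ESCAPED (5,4) ESCAPED ESCAPED (3,0)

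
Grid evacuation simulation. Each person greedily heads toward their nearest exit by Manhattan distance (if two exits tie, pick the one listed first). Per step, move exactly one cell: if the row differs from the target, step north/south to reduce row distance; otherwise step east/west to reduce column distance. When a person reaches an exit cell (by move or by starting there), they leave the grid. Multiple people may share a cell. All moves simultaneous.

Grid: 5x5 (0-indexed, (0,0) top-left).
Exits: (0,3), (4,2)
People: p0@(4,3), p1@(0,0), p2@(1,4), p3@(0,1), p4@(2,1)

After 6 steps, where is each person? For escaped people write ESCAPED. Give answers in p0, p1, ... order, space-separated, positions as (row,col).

Step 1: p0:(4,3)->(4,2)->EXIT | p1:(0,0)->(0,1) | p2:(1,4)->(0,4) | p3:(0,1)->(0,2) | p4:(2,1)->(3,1)
Step 2: p0:escaped | p1:(0,1)->(0,2) | p2:(0,4)->(0,3)->EXIT | p3:(0,2)->(0,3)->EXIT | p4:(3,1)->(4,1)
Step 3: p0:escaped | p1:(0,2)->(0,3)->EXIT | p2:escaped | p3:escaped | p4:(4,1)->(4,2)->EXIT

ESCAPED ESCAPED ESCAPED ESCAPED ESCAPED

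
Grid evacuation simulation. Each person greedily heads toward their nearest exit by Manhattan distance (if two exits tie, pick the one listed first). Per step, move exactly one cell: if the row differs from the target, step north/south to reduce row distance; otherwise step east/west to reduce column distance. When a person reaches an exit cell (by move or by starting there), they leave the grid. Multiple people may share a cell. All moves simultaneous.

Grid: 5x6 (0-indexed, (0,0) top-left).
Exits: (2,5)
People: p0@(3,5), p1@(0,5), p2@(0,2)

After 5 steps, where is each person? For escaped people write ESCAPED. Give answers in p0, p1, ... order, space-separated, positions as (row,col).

Step 1: p0:(3,5)->(2,5)->EXIT | p1:(0,5)->(1,5) | p2:(0,2)->(1,2)
Step 2: p0:escaped | p1:(1,5)->(2,5)->EXIT | p2:(1,2)->(2,2)
Step 3: p0:escaped | p1:escaped | p2:(2,2)->(2,3)
Step 4: p0:escaped | p1:escaped | p2:(2,3)->(2,4)
Step 5: p0:escaped | p1:escaped | p2:(2,4)->(2,5)->EXIT

ESCAPED ESCAPED ESCAPED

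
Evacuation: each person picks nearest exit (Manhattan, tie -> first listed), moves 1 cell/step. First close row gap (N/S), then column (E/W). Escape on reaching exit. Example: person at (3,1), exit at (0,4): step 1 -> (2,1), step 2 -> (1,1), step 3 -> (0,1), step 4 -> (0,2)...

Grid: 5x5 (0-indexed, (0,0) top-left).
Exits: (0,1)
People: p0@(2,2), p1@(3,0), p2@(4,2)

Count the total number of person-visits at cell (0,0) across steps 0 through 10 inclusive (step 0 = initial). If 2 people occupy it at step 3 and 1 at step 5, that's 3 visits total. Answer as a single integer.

Answer: 1

Derivation:
Step 0: p0@(2,2) p1@(3,0) p2@(4,2) -> at (0,0): 0 [-], cum=0
Step 1: p0@(1,2) p1@(2,0) p2@(3,2) -> at (0,0): 0 [-], cum=0
Step 2: p0@(0,2) p1@(1,0) p2@(2,2) -> at (0,0): 0 [-], cum=0
Step 3: p0@ESC p1@(0,0) p2@(1,2) -> at (0,0): 1 [p1], cum=1
Step 4: p0@ESC p1@ESC p2@(0,2) -> at (0,0): 0 [-], cum=1
Step 5: p0@ESC p1@ESC p2@ESC -> at (0,0): 0 [-], cum=1
Total visits = 1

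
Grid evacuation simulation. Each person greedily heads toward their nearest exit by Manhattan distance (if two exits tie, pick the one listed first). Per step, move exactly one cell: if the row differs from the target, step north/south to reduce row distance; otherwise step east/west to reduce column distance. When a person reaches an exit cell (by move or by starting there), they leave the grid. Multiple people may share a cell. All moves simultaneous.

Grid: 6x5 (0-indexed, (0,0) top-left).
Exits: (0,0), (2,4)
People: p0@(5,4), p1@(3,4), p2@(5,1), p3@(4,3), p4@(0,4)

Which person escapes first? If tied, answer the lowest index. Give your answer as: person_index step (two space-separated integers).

Answer: 1 1

Derivation:
Step 1: p0:(5,4)->(4,4) | p1:(3,4)->(2,4)->EXIT | p2:(5,1)->(4,1) | p3:(4,3)->(3,3) | p4:(0,4)->(1,4)
Step 2: p0:(4,4)->(3,4) | p1:escaped | p2:(4,1)->(3,1) | p3:(3,3)->(2,3) | p4:(1,4)->(2,4)->EXIT
Step 3: p0:(3,4)->(2,4)->EXIT | p1:escaped | p2:(3,1)->(2,1) | p3:(2,3)->(2,4)->EXIT | p4:escaped
Step 4: p0:escaped | p1:escaped | p2:(2,1)->(1,1) | p3:escaped | p4:escaped
Step 5: p0:escaped | p1:escaped | p2:(1,1)->(0,1) | p3:escaped | p4:escaped
Step 6: p0:escaped | p1:escaped | p2:(0,1)->(0,0)->EXIT | p3:escaped | p4:escaped
Exit steps: [3, 1, 6, 3, 2]
First to escape: p1 at step 1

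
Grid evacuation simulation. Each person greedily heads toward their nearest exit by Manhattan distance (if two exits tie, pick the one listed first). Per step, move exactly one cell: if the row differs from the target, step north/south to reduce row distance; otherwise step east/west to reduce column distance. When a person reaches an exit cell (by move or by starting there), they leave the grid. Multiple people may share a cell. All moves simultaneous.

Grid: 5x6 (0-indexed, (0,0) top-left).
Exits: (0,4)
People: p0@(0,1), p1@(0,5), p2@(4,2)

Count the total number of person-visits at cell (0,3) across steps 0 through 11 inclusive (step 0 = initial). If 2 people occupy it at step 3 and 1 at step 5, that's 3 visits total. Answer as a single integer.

Answer: 2

Derivation:
Step 0: p0@(0,1) p1@(0,5) p2@(4,2) -> at (0,3): 0 [-], cum=0
Step 1: p0@(0,2) p1@ESC p2@(3,2) -> at (0,3): 0 [-], cum=0
Step 2: p0@(0,3) p1@ESC p2@(2,2) -> at (0,3): 1 [p0], cum=1
Step 3: p0@ESC p1@ESC p2@(1,2) -> at (0,3): 0 [-], cum=1
Step 4: p0@ESC p1@ESC p2@(0,2) -> at (0,3): 0 [-], cum=1
Step 5: p0@ESC p1@ESC p2@(0,3) -> at (0,3): 1 [p2], cum=2
Step 6: p0@ESC p1@ESC p2@ESC -> at (0,3): 0 [-], cum=2
Total visits = 2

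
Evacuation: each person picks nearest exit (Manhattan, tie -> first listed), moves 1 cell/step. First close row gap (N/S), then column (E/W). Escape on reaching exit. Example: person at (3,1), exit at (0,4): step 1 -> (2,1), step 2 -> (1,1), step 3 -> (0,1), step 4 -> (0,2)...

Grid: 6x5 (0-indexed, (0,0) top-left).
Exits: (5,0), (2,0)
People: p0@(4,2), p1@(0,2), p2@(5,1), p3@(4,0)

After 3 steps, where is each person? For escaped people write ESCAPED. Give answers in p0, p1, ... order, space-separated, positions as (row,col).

Step 1: p0:(4,2)->(5,2) | p1:(0,2)->(1,2) | p2:(5,1)->(5,0)->EXIT | p3:(4,0)->(5,0)->EXIT
Step 2: p0:(5,2)->(5,1) | p1:(1,2)->(2,2) | p2:escaped | p3:escaped
Step 3: p0:(5,1)->(5,0)->EXIT | p1:(2,2)->(2,1) | p2:escaped | p3:escaped

ESCAPED (2,1) ESCAPED ESCAPED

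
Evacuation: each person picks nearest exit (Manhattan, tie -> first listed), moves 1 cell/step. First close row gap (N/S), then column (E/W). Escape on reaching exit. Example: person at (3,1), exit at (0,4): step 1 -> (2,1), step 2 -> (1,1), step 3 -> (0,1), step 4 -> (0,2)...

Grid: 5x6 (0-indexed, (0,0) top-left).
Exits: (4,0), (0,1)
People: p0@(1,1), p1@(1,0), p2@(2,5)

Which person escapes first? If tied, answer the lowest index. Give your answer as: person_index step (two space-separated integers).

Step 1: p0:(1,1)->(0,1)->EXIT | p1:(1,0)->(0,0) | p2:(2,5)->(1,5)
Step 2: p0:escaped | p1:(0,0)->(0,1)->EXIT | p2:(1,5)->(0,5)
Step 3: p0:escaped | p1:escaped | p2:(0,5)->(0,4)
Step 4: p0:escaped | p1:escaped | p2:(0,4)->(0,3)
Step 5: p0:escaped | p1:escaped | p2:(0,3)->(0,2)
Step 6: p0:escaped | p1:escaped | p2:(0,2)->(0,1)->EXIT
Exit steps: [1, 2, 6]
First to escape: p0 at step 1

Answer: 0 1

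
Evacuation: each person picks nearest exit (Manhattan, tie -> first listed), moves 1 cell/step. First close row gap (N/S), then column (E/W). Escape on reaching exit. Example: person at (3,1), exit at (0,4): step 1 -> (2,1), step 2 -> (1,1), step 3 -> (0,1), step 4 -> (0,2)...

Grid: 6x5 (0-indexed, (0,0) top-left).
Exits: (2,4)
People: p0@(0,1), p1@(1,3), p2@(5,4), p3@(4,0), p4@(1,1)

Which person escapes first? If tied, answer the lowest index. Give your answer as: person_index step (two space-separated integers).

Step 1: p0:(0,1)->(1,1) | p1:(1,3)->(2,3) | p2:(5,4)->(4,4) | p3:(4,0)->(3,0) | p4:(1,1)->(2,1)
Step 2: p0:(1,1)->(2,1) | p1:(2,3)->(2,4)->EXIT | p2:(4,4)->(3,4) | p3:(3,0)->(2,0) | p4:(2,1)->(2,2)
Step 3: p0:(2,1)->(2,2) | p1:escaped | p2:(3,4)->(2,4)->EXIT | p3:(2,0)->(2,1) | p4:(2,2)->(2,3)
Step 4: p0:(2,2)->(2,3) | p1:escaped | p2:escaped | p3:(2,1)->(2,2) | p4:(2,3)->(2,4)->EXIT
Step 5: p0:(2,3)->(2,4)->EXIT | p1:escaped | p2:escaped | p3:(2,2)->(2,3) | p4:escaped
Step 6: p0:escaped | p1:escaped | p2:escaped | p3:(2,3)->(2,4)->EXIT | p4:escaped
Exit steps: [5, 2, 3, 6, 4]
First to escape: p1 at step 2

Answer: 1 2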